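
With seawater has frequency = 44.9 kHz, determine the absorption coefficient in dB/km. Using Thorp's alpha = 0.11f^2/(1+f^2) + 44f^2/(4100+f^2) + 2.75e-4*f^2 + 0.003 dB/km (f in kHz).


15.171 dB/km


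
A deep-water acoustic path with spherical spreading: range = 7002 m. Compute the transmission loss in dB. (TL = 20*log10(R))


TL = 20*log10(7002) = 76.9

76.9 dB


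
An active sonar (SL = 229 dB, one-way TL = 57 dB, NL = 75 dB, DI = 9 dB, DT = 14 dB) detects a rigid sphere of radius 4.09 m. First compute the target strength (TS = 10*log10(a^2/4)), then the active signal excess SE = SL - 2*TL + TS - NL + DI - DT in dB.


Step 1: TS = 10*log10(4.09^2/4) = 6.21 dB
Step 2: SE = SL - 2*TL + TS - NL + DI - DT = 229 - 2*57 + (6.21) - 75 + 9 - 14 = 41.21

41.21 dB


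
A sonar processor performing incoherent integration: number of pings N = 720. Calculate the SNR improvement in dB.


Gain = 5*log10(720) = 14.29

14.29 dB


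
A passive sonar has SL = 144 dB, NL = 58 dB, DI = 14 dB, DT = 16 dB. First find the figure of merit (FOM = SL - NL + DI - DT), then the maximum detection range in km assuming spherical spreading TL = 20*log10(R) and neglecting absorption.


Step 1: FOM = SL - NL + DI - DT = 144 - 58 + 14 - 16 = 84 dB
Step 2: at max range FOM = TL = 20*log10(R), so R = 10^(84/20) = 15848.93 m = 15.85 km

15.85 km


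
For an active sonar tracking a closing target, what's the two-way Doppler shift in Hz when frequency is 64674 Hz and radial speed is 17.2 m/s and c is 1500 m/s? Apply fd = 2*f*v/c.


fd = 2*f*v/c = 2 * 64674 * 17.2 / 1500 = 1483.19

1483.19 Hz


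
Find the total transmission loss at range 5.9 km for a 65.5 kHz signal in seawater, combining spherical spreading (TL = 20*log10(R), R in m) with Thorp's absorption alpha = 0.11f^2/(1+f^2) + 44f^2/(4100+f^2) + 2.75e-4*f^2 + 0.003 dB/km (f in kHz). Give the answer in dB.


215.79 dB


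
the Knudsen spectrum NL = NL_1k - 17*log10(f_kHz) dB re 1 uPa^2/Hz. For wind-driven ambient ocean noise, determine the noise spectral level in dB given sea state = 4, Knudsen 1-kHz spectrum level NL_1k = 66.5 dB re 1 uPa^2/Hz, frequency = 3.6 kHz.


57.04 dB


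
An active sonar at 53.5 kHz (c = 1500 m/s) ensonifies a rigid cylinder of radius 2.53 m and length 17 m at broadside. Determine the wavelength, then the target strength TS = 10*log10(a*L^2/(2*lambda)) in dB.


Step 1: lambda = c/f = 1500/53500 = 0.02804 m
Step 2: TS = 10*log10(a*L^2/(2*lambda)) = 10*log10(2.53*17^2/(2*0.02804)) = 41.15

41.15 dB


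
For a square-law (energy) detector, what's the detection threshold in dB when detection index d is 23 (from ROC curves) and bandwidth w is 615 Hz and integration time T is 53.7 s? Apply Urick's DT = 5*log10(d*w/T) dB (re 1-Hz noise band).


DT = 5*log10(d*w/T) = 5*log10(23 * 615 / 53.7) = 5*log10(263.41) = 12.1

12.1 dB


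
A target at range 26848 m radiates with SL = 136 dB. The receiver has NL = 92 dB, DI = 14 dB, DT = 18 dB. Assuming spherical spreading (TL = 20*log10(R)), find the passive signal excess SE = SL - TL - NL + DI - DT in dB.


Step 1: TL = 20*log10(26848) = 88.58 dB
Step 2: SE = 136 - 88.58 - 92 + 14 - 18 = -48.58

-48.58 dB


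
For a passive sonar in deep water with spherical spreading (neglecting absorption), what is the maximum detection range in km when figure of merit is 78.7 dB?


At max range FOM = TL, so 20*log10(R) = 78.7
R = 10^(78.7/20) = 8609.94 m = 8.61 km

8.61 km


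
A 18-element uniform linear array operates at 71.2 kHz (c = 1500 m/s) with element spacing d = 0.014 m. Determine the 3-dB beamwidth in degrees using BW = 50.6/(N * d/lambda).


Step 1: lambda = 1500/71200 = 0.02107 m
Step 2: d/lambda = 0.014/0.02107 = 0.6645
Step 3: BW = 50.6/(N * d/lambda) = 50.6/(18 * 0.6645) = 4.23

4.23 deg


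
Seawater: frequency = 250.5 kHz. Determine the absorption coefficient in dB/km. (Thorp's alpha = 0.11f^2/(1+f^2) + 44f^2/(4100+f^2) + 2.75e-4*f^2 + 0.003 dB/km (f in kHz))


58.671 dB/km


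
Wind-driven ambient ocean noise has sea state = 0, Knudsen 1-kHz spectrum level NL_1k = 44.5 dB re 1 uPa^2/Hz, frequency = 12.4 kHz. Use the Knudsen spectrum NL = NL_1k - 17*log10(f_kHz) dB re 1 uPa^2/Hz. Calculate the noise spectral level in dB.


NL = NL_1k - 17*log10(f_kHz) = 44.5 - 17*log10(12.4) = 44.5 - (18.59) = 25.91

25.91 dB


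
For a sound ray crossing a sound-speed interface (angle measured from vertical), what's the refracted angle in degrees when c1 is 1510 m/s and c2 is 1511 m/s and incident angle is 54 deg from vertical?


sin(theta2) = (c2/c1)*sin(theta1) = (1511/1510)*sin(54 deg) = 0.80955
theta2 = arcsin(0.80955) = 54.05

54.05 deg


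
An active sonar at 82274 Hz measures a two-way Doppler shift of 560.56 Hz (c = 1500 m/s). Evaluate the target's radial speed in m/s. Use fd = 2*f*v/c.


From fd = 2*f*v/c, v = c*fd/(2*f) = 1500 * 560.56 / (2*82274) = 5.11

5.11 m/s


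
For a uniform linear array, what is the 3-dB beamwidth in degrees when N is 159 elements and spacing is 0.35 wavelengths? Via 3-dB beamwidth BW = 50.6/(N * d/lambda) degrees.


BW = 50.6 / (159 * 0.35) = 50.6 / 55.65 = 0.91

0.91 deg


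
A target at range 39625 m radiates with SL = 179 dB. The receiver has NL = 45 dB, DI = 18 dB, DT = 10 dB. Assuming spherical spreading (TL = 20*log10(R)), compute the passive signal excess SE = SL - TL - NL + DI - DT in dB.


Step 1: TL = 20*log10(39625) = 91.96 dB
Step 2: SE = 179 - 91.96 - 45 + 18 - 10 = 50.04

50.04 dB


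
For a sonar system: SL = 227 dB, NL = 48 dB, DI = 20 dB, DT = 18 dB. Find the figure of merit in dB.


181 dB


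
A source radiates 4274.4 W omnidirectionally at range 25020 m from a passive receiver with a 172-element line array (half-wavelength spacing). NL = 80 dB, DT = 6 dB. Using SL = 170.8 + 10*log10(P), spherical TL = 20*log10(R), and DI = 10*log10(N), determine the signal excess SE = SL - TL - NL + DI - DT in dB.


Step 1: SL = 170.8 + 10*log10(4274.4) = 207.11 dB
Step 2: TL = 20*log10(25020) = 87.97 dB
Step 3: DI = 10*log10(172) = 22.36 dB
Step 4: SE = SL - TL - NL + DI - DT = 207.11 - 87.97 - 80 + 22.36 - 6 = 55.5

55.5 dB


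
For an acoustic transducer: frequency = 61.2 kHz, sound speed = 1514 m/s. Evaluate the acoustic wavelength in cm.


lambda = c/f = 1514 / 61200 = 0.0247 m = 2.47 cm

2.47 cm


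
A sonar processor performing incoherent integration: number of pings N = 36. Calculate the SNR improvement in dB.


7.78 dB


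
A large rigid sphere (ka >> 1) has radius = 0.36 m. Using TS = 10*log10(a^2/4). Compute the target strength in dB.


TS = 10*log10(0.36^2 / 4) = 10*log10(0.0324) = -14.89

-14.89 dB


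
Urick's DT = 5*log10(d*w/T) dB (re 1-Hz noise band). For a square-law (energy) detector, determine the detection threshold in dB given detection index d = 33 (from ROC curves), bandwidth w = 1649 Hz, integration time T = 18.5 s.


DT = 5*log10(d*w/T) = 5*log10(33 * 1649 / 18.5) = 5*log10(2941.46) = 17.34

17.34 dB


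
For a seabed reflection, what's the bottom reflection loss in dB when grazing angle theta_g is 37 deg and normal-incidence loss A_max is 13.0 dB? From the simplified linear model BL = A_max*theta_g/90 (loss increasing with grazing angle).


5.34 dB


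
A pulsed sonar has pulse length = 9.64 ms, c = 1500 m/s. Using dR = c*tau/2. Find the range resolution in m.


dR = c*tau/2 = 1500 * 9.64e-3 / 2 = 7.23

7.23 m


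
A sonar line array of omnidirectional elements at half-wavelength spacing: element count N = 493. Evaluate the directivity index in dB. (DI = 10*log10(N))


26.93 dB


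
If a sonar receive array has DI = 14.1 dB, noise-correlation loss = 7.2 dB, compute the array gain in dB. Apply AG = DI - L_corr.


6.9 dB


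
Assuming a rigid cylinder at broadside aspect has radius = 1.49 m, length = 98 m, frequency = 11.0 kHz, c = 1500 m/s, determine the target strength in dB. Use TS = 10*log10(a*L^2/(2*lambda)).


lambda = 1500/11000 = 0.13636 m
TS = 10*log10(1.49*98^2/(2*0.13636)) = 47.2

47.2 dB


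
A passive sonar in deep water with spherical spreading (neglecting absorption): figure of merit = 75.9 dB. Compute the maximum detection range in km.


6.24 km


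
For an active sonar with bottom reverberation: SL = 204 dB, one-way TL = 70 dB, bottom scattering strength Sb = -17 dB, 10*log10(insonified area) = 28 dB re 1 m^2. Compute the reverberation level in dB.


RL = SL - 2*TL + Sb + 10*log10(A) = 204 - 2*70 + (-17) + 28 = 75

75 dB


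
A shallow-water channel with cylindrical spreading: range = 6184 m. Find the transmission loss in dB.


TL = 10*log10(6184) = 37.91

37.91 dB


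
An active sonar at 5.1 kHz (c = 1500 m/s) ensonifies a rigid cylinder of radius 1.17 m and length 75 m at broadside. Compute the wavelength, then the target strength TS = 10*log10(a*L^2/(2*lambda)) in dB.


Step 1: lambda = c/f = 1500/5100 = 0.29412 m
Step 2: TS = 10*log10(a*L^2/(2*lambda)) = 10*log10(1.17*75^2/(2*0.29412)) = 40.49

40.49 dB


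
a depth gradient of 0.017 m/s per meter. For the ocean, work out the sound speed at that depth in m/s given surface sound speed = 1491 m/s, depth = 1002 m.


c = 1491 + 0.017 * 1002 = 1508.034

1508.034 m/s


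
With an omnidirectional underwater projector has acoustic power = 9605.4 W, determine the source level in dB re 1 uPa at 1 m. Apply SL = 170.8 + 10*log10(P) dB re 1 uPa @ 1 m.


SL = 170.8 + 10*log10(9605.4) = 170.8 + 39.83 = 210.63

210.63 dB


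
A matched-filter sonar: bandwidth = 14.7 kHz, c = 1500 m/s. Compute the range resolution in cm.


dR = c/(2*BW) = 1500 / (2 * 14.7e3) = 0.051 m = 5.1 cm

5.1 cm


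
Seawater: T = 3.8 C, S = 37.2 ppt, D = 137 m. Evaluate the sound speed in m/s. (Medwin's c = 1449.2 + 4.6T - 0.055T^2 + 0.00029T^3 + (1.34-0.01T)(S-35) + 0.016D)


1470.96 m/s


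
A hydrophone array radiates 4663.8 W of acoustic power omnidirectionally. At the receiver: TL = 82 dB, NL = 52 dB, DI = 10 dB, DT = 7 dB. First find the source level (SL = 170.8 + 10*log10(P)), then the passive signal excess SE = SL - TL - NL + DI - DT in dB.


Step 1: SL = 170.8 + 10*log10(4663.8) = 207.49 dB
Step 2: SE = SL - TL - NL + DI - DT = 207.49 - 82 - 52 + 10 - 7 = 76.49

76.49 dB


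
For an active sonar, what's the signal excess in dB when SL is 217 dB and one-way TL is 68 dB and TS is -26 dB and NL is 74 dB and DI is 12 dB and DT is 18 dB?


SE = SL - 2*TL + TS - NL + DI - DT = 217 - 2*68 + (-26) - 74 + 12 - 18 = -25

-25 dB


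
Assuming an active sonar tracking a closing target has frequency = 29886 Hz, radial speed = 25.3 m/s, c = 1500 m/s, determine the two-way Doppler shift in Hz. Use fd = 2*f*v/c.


fd = 2*f*v/c = 2 * 29886 * 25.3 / 1500 = 1008.15

1008.15 Hz


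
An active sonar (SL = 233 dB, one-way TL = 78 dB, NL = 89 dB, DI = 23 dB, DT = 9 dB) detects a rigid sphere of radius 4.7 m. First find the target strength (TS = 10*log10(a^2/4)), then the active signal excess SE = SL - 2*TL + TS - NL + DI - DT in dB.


Step 1: TS = 10*log10(4.7^2/4) = 7.42 dB
Step 2: SE = SL - 2*TL + TS - NL + DI - DT = 233 - 2*78 + (7.42) - 89 + 23 - 9 = 9.42

9.42 dB


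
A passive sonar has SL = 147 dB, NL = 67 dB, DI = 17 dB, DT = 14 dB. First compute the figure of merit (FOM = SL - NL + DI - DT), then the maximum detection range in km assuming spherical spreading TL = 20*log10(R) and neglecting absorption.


Step 1: FOM = SL - NL + DI - DT = 147 - 67 + 17 - 14 = 83 dB
Step 2: at max range FOM = TL = 20*log10(R), so R = 10^(83/20) = 14125.38 m = 14.13 km

14.13 km


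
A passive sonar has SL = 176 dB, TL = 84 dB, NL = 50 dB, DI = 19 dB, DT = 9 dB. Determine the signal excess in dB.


52 dB


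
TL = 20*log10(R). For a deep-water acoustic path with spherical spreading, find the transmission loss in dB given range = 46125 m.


TL = 20*log10(46125) = 93.28

93.28 dB


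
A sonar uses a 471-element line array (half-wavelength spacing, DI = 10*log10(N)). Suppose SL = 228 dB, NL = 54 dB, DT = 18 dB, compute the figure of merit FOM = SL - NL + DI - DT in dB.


182.73 dB


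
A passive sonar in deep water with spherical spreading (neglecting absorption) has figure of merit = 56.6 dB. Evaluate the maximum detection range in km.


0.68 km


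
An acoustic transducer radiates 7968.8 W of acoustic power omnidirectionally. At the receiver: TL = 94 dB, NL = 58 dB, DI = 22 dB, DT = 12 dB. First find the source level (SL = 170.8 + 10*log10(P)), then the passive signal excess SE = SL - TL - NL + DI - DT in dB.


Step 1: SL = 170.8 + 10*log10(7968.8) = 209.81 dB
Step 2: SE = SL - TL - NL + DI - DT = 209.81 - 94 - 58 + 22 - 12 = 67.81

67.81 dB


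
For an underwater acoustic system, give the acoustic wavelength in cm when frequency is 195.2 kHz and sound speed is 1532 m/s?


lambda = c/f = 1532 / 195200 = 0.0078 m = 0.78 cm

0.78 cm


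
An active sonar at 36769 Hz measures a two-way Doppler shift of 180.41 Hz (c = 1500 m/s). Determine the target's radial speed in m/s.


From fd = 2*f*v/c, v = c*fd/(2*f) = 1500 * 180.41 / (2*36769) = 3.68

3.68 m/s


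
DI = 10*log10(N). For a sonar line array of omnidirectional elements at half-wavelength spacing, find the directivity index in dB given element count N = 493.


DI = 10*log10(493) = 26.93

26.93 dB


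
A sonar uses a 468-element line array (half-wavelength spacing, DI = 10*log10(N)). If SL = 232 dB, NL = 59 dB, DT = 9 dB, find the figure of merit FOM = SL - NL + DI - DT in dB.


Step 1: DI = 10*log10(468) = 26.7 dB
Step 2: FOM = SL - NL + DI - DT = 232 - 59 + 26.7 - 9 = 190.7

190.7 dB


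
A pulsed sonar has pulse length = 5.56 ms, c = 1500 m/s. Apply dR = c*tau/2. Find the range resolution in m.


dR = c*tau/2 = 1500 * 5.56e-3 / 2 = 4.17

4.17 m


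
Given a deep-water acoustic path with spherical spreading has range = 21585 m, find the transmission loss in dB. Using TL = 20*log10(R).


TL = 20*log10(21585) = 86.68

86.68 dB


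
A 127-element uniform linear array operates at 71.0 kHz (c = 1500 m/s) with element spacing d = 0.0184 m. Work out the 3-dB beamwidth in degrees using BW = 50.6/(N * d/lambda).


0.46 deg


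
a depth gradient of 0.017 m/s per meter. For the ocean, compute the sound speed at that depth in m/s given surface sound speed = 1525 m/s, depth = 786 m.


c = 1525 + 0.017 * 786 = 1538.362

1538.362 m/s


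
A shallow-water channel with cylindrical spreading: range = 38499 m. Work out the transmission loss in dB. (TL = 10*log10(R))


45.85 dB


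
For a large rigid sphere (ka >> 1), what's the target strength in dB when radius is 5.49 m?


8.77 dB


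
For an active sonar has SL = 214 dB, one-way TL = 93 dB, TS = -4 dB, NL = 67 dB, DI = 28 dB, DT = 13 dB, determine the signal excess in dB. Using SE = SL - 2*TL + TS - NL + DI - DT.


SE = SL - 2*TL + TS - NL + DI - DT = 214 - 2*93 + (-4) - 67 + 28 - 13 = -28

-28 dB


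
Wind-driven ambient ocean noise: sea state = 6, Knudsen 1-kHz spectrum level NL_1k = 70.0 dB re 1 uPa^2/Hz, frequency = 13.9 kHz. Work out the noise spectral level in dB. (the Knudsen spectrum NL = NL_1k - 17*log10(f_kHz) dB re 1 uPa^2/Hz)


NL = NL_1k - 17*log10(f_kHz) = 70.0 - 17*log10(13.9) = 70.0 - (19.43) = 50.57

50.57 dB


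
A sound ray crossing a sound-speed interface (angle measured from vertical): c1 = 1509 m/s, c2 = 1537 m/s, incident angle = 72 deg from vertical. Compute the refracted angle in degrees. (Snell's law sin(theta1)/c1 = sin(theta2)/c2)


sin(theta2) = (c2/c1)*sin(theta1) = (1537/1509)*sin(72 deg) = 0.9687
theta2 = arcsin(0.9687) = 75.63

75.63 deg


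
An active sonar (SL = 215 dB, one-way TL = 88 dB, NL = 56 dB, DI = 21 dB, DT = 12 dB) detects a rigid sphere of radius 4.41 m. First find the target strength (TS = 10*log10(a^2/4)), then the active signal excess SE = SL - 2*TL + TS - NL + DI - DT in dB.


Step 1: TS = 10*log10(4.41^2/4) = 6.87 dB
Step 2: SE = SL - 2*TL + TS - NL + DI - DT = 215 - 2*88 + (6.87) - 56 + 21 - 12 = -1.13

-1.13 dB


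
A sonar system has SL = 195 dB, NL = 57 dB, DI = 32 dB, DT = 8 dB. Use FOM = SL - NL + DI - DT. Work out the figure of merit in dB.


162 dB


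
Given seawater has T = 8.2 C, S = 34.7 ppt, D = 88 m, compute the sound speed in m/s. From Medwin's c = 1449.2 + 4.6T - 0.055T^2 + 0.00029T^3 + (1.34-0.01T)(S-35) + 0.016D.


1484.41 m/s


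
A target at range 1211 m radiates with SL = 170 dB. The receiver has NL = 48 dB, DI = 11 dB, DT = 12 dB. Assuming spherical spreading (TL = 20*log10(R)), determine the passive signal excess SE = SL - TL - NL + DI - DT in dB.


59.34 dB


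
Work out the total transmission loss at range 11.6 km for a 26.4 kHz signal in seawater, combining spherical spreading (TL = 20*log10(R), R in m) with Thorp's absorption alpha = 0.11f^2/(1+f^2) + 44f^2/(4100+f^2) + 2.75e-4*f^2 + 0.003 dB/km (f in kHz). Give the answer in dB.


158.98 dB


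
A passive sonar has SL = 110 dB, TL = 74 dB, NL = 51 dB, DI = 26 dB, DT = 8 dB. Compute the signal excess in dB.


SE = SL - TL - NL + DI - DT = 110 - 74 - 51 + 26 - 8 = 3

3 dB


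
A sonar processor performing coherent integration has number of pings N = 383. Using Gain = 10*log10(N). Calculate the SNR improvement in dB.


25.83 dB


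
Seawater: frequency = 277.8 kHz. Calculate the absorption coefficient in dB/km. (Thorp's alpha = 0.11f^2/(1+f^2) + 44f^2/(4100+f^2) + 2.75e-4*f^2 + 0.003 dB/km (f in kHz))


63.116 dB/km


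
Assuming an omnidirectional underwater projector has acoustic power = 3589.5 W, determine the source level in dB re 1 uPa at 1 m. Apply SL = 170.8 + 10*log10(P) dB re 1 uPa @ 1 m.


SL = 170.8 + 10*log10(3589.5) = 170.8 + 35.55 = 206.35

206.35 dB


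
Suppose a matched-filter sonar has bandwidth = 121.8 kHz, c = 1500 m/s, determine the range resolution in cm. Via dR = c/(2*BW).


0.62 cm


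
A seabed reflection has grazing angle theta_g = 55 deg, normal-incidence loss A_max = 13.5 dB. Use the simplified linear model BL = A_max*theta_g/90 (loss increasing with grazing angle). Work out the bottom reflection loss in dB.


BL = A_max * theta_g / 90 = 13.5 * 55 / 90 = 8.25

8.25 dB


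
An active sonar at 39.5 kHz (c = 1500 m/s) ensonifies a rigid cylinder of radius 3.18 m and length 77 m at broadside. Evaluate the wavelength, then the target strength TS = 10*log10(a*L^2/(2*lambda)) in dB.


Step 1: lambda = c/f = 1500/39500 = 0.03797 m
Step 2: TS = 10*log10(a*L^2/(2*lambda)) = 10*log10(3.18*77^2/(2*0.03797)) = 53.95

53.95 dB


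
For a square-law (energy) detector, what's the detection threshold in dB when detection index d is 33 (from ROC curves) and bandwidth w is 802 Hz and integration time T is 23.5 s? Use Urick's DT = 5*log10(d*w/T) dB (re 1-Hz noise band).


DT = 5*log10(d*w/T) = 5*log10(33 * 802 / 23.5) = 5*log10(1126.21) = 15.26

15.26 dB


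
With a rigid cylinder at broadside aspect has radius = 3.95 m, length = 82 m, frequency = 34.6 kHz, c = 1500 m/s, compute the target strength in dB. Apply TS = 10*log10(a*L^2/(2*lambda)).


lambda = 1500/34600 = 0.04335 m
TS = 10*log10(3.95*82^2/(2*0.04335)) = 54.86

54.86 dB


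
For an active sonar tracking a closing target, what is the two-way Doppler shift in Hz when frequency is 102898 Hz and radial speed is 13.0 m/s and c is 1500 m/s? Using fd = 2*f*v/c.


fd = 2*f*v/c = 2 * 102898 * 13.0 / 1500 = 1783.57

1783.57 Hz


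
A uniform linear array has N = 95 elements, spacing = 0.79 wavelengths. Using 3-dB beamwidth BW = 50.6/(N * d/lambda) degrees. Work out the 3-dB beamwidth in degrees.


BW = 50.6 / (95 * 0.79) = 50.6 / 75.05 = 0.67

0.67 deg


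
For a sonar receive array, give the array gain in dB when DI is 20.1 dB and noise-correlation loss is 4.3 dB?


15.8 dB


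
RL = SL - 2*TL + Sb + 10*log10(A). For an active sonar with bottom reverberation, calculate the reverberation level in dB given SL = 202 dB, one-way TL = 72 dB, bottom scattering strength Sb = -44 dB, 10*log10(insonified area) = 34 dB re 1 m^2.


RL = SL - 2*TL + Sb + 10*log10(A) = 202 - 2*72 + (-44) + 34 = 48

48 dB


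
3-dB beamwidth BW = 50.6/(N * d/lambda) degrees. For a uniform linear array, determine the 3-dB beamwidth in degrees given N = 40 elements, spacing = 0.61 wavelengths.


BW = 50.6 / (40 * 0.61) = 50.6 / 24.4 = 2.07

2.07 deg


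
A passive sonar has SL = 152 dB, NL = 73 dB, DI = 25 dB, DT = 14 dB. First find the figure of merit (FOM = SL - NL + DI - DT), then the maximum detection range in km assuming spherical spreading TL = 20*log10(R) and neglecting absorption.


Step 1: FOM = SL - NL + DI - DT = 152 - 73 + 25 - 14 = 90 dB
Step 2: at max range FOM = TL = 20*log10(R), so R = 10^(90/20) = 31622.78 m = 31.62 km

31.62 km


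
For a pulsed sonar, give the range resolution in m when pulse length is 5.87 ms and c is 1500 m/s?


dR = c*tau/2 = 1500 * 5.87e-3 / 2 = 4.4025

4.4025 m


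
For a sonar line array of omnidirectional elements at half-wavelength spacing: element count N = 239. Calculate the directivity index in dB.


DI = 10*log10(239) = 23.78

23.78 dB


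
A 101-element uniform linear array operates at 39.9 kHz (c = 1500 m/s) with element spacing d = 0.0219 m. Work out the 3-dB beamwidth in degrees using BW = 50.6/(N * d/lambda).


0.86 deg


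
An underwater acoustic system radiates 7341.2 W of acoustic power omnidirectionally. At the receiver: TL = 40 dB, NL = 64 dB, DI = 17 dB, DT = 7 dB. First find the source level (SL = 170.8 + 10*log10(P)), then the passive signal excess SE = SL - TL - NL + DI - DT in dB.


Step 1: SL = 170.8 + 10*log10(7341.2) = 209.46 dB
Step 2: SE = SL - TL - NL + DI - DT = 209.46 - 40 - 64 + 17 - 7 = 115.46

115.46 dB


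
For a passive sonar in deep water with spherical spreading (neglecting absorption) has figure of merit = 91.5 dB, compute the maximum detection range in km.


37.58 km


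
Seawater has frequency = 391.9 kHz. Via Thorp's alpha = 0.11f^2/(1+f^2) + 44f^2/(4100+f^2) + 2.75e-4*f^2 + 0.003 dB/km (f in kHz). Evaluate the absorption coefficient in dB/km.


f^2 = 153585.61
alpha = 0.11*153585.61/(1+153585.61) + 44*153585.61/(4100+153585.61) + 2.75e-4*153585.61 + 0.003 = 85.205

85.205 dB/km


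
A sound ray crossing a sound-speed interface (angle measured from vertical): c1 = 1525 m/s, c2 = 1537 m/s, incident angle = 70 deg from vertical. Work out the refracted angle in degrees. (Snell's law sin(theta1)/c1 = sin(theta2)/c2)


sin(theta2) = (c2/c1)*sin(theta1) = (1537/1525)*sin(70 deg) = 0.94709
theta2 = arcsin(0.94709) = 71.28

71.28 deg


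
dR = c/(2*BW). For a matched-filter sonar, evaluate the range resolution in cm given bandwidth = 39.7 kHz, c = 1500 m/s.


dR = c/(2*BW) = 1500 / (2 * 39.7e3) = 0.0189 m = 1.89 cm

1.89 cm


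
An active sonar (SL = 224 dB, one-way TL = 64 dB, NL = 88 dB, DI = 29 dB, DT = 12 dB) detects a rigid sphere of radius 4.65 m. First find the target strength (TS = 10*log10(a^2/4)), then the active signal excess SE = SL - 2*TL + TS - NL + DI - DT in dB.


Step 1: TS = 10*log10(4.65^2/4) = 7.33 dB
Step 2: SE = SL - 2*TL + TS - NL + DI - DT = 224 - 2*64 + (7.33) - 88 + 29 - 12 = 32.33

32.33 dB


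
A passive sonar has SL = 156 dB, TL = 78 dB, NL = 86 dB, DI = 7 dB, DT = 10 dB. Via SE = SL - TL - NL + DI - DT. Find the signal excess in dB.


SE = SL - TL - NL + DI - DT = 156 - 78 - 86 + 7 - 10 = -11

-11 dB


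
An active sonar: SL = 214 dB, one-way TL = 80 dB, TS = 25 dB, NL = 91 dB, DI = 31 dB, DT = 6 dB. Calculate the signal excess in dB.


13 dB


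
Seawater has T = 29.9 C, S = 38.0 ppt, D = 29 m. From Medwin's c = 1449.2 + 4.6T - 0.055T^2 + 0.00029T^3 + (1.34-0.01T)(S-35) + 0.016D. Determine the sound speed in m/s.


c = 1449.2 + 4.6*29.9 - 0.055*29.9^2 + 0.00029*29.9^3 + (1.34 - 0.01*29.9)*(38.0 - 35) + 0.016*29 = 1548.91

1548.91 m/s


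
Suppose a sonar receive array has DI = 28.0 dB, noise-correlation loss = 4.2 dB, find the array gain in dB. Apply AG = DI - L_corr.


AG = DI - L_corr = 28.0 - 4.2 = 23.8

23.8 dB


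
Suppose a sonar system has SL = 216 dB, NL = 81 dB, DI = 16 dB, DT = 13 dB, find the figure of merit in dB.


138 dB


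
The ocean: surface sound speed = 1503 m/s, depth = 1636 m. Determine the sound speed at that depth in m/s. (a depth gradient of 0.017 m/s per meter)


c = 1503 + 0.017 * 1636 = 1530.812

1530.812 m/s


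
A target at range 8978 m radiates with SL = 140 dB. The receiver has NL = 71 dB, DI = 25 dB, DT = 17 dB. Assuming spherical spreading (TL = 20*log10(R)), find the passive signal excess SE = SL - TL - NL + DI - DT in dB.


-2.06 dB


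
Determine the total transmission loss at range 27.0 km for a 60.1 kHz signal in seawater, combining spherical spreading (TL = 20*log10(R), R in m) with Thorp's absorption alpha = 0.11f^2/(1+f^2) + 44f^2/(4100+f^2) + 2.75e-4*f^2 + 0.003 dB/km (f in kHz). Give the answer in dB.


674.91 dB


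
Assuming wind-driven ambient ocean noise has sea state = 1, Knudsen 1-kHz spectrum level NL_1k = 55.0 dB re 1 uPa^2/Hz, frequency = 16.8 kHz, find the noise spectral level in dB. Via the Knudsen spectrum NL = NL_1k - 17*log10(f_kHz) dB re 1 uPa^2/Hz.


NL = NL_1k - 17*log10(f_kHz) = 55.0 - 17*log10(16.8) = 55.0 - (20.83) = 34.17

34.17 dB


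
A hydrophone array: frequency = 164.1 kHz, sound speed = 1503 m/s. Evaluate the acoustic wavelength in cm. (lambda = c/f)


lambda = c/f = 1503 / 164100 = 0.0092 m = 0.92 cm

0.92 cm


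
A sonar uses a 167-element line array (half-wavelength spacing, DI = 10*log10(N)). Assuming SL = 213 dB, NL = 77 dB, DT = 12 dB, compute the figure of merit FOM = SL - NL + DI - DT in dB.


146.23 dB


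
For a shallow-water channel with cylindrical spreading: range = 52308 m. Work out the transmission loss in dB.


TL = 10*log10(52308) = 47.19

47.19 dB


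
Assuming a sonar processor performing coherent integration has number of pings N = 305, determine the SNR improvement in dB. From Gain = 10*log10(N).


24.84 dB


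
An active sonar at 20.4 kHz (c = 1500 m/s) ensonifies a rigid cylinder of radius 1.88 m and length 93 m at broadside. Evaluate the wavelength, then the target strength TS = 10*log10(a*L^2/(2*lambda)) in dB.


Step 1: lambda = c/f = 1500/20400 = 0.07353 m
Step 2: TS = 10*log10(a*L^2/(2*lambda)) = 10*log10(1.88*93^2/(2*0.07353)) = 50.44

50.44 dB


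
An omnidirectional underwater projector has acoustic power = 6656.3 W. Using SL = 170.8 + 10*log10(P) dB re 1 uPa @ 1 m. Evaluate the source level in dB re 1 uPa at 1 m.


209.03 dB


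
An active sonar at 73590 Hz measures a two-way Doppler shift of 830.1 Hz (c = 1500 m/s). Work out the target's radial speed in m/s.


8.46 m/s


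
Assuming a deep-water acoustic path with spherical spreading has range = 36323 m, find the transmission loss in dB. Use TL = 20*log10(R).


TL = 20*log10(36323) = 91.2

91.2 dB


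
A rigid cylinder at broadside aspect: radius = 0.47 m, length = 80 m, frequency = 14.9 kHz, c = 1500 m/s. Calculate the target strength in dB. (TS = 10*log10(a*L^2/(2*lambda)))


lambda = 1500/14900 = 0.10067 m
TS = 10*log10(0.47*80^2/(2*0.10067)) = 41.74

41.74 dB


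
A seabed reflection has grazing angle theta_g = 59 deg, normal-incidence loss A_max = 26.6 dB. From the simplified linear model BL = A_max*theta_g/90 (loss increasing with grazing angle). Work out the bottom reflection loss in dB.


BL = A_max * theta_g / 90 = 26.6 * 59 / 90 = 17.44

17.44 dB


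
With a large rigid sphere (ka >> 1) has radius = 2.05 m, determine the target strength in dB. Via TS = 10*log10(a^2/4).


TS = 10*log10(2.05^2 / 4) = 10*log10(1.050625) = 0.21

0.21 dB


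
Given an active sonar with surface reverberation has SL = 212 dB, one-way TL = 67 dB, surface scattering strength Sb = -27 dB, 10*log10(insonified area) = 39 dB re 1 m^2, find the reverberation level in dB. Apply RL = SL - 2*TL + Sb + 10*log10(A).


90 dB


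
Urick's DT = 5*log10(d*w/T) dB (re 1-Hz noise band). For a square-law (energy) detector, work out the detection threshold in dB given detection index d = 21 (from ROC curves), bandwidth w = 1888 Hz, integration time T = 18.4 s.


DT = 5*log10(d*w/T) = 5*log10(21 * 1888 / 18.4) = 5*log10(2154.78) = 16.67

16.67 dB


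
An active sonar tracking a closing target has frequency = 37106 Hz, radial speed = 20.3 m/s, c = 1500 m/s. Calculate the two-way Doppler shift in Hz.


fd = 2*f*v/c = 2 * 37106 * 20.3 / 1500 = 1004.34

1004.34 Hz


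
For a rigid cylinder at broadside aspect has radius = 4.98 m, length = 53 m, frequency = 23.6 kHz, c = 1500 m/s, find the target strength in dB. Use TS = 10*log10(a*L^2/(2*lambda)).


lambda = 1500/23600 = 0.06356 m
TS = 10*log10(4.98*53^2/(2*0.06356)) = 50.42

50.42 dB


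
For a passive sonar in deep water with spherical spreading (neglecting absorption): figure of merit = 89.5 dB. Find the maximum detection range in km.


29.85 km


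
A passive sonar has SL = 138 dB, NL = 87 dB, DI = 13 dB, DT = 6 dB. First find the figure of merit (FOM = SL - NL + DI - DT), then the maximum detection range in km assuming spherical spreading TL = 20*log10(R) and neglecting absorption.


Step 1: FOM = SL - NL + DI - DT = 138 - 87 + 13 - 6 = 58 dB
Step 2: at max range FOM = TL = 20*log10(R), so R = 10^(58/20) = 794.33 m = 0.79 km

0.79 km


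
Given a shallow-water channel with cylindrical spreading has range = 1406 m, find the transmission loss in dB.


31.48 dB


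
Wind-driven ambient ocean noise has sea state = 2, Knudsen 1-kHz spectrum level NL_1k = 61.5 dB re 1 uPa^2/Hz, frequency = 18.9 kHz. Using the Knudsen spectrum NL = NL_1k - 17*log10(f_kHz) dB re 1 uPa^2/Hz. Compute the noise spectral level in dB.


NL = NL_1k - 17*log10(f_kHz) = 61.5 - 17*log10(18.9) = 61.5 - (21.7) = 39.8

39.8 dB


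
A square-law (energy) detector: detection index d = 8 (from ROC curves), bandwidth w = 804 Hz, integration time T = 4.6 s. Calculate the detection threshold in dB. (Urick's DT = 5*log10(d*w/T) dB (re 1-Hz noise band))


15.73 dB


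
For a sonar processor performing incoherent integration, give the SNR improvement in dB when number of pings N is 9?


Gain = 5*log10(9) = 4.77

4.77 dB


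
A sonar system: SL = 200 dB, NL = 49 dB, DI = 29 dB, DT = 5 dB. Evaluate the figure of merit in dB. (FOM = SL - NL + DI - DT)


FOM = SL - NL + DI - DT = 200 - 49 + 29 - 5 = 175

175 dB


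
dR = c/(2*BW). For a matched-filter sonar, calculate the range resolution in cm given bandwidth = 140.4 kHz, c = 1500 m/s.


0.53 cm


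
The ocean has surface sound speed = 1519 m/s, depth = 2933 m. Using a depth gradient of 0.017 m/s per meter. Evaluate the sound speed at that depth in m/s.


c = 1519 + 0.017 * 2933 = 1568.861

1568.861 m/s


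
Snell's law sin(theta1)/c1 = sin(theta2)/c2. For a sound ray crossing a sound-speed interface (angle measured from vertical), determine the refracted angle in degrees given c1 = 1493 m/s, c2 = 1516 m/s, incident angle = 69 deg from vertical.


sin(theta2) = (c2/c1)*sin(theta1) = (1516/1493)*sin(69 deg) = 0.94796
theta2 = arcsin(0.94796) = 71.43

71.43 deg


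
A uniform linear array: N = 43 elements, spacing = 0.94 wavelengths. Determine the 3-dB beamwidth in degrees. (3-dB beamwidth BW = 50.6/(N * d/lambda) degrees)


BW = 50.6 / (43 * 0.94) = 50.6 / 40.42 = 1.25

1.25 deg


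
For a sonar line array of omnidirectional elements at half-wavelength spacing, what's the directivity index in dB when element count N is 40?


DI = 10*log10(40) = 16.02

16.02 dB


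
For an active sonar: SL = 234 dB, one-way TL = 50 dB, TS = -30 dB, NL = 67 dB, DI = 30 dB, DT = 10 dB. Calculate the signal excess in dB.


SE = SL - 2*TL + TS - NL + DI - DT = 234 - 2*50 + (-30) - 67 + 30 - 10 = 57

57 dB


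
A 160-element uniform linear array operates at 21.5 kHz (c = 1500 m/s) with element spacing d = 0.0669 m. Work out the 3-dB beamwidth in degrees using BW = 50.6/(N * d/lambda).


Step 1: lambda = 1500/21500 = 0.06977 m
Step 2: d/lambda = 0.0669/0.06977 = 0.9589
Step 3: BW = 50.6/(N * d/lambda) = 50.6/(160 * 0.9589) = 0.33

0.33 deg


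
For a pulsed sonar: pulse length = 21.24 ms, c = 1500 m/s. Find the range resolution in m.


15.93 m


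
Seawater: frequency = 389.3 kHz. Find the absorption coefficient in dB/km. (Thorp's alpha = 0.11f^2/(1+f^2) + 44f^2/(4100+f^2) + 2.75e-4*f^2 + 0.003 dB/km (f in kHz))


84.632 dB/km


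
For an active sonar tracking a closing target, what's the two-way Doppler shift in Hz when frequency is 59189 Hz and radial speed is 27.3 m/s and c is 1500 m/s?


fd = 2*f*v/c = 2 * 59189 * 27.3 / 1500 = 2154.48

2154.48 Hz


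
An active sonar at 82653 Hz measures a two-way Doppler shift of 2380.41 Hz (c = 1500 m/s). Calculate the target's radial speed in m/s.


From fd = 2*f*v/c, v = c*fd/(2*f) = 1500 * 2380.41 / (2*82653) = 21.6

21.6 m/s


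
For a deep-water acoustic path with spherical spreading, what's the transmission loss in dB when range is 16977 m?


TL = 20*log10(16977) = 84.6

84.6 dB


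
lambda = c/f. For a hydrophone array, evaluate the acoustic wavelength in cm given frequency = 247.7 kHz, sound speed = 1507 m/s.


lambda = c/f = 1507 / 247700 = 0.0061 m = 0.61 cm

0.61 cm


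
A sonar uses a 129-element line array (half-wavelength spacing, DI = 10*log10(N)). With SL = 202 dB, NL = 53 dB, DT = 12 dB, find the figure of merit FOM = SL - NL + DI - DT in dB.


Step 1: DI = 10*log10(129) = 21.11 dB
Step 2: FOM = SL - NL + DI - DT = 202 - 53 + 21.11 - 12 = 158.11

158.11 dB


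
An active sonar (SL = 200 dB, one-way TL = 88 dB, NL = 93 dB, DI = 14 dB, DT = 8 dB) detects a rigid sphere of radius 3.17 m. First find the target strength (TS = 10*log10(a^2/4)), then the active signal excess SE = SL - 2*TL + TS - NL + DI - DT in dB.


Step 1: TS = 10*log10(3.17^2/4) = 4.0 dB
Step 2: SE = SL - 2*TL + TS - NL + DI - DT = 200 - 2*88 + (4.0) - 93 + 14 - 8 = -59.0

-59.0 dB


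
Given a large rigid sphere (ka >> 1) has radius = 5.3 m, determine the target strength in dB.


TS = 10*log10(5.3^2 / 4) = 10*log10(7.0225) = 8.46

8.46 dB


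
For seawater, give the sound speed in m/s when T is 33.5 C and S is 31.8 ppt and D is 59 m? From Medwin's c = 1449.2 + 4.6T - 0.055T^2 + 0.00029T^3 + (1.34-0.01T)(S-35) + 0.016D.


1550.21 m/s


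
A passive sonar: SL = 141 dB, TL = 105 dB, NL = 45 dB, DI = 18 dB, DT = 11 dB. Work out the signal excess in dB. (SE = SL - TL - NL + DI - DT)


SE = SL - TL - NL + DI - DT = 141 - 105 - 45 + 18 - 11 = -2

-2 dB


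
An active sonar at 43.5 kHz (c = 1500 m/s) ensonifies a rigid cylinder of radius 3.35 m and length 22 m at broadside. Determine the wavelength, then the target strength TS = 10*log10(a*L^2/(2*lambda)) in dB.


Step 1: lambda = c/f = 1500/43500 = 0.03448 m
Step 2: TS = 10*log10(a*L^2/(2*lambda)) = 10*log10(3.35*22^2/(2*0.03448)) = 43.71

43.71 dB


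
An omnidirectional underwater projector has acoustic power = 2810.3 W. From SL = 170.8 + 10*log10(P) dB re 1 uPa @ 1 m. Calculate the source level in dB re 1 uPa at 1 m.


SL = 170.8 + 10*log10(2810.3) = 170.8 + 34.49 = 205.29

205.29 dB


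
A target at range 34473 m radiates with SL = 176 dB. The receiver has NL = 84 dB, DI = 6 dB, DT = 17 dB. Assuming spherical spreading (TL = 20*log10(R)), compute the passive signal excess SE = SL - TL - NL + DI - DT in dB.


-9.75 dB


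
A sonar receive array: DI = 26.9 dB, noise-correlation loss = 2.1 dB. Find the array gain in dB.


24.8 dB


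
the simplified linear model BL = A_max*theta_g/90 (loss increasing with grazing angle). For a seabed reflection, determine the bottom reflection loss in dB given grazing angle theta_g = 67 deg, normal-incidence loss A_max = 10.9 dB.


BL = A_max * theta_g / 90 = 10.9 * 67 / 90 = 8.11

8.11 dB


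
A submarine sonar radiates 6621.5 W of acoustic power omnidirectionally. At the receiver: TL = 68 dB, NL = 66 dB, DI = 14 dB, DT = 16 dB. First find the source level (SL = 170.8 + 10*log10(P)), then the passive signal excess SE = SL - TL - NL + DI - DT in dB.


Step 1: SL = 170.8 + 10*log10(6621.5) = 209.01 dB
Step 2: SE = SL - TL - NL + DI - DT = 209.01 - 68 - 66 + 14 - 16 = 73.01

73.01 dB


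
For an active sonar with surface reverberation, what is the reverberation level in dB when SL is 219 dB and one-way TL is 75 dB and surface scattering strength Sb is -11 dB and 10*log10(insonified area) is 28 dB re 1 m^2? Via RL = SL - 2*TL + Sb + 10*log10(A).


86 dB


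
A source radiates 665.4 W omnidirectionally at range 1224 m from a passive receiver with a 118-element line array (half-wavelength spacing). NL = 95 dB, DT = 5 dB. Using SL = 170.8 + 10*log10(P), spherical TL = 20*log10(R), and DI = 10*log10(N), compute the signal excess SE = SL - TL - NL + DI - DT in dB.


57.99 dB


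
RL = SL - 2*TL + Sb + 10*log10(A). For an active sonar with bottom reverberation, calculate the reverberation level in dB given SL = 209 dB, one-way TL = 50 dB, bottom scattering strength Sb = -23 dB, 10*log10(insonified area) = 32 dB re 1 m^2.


RL = SL - 2*TL + Sb + 10*log10(A) = 209 - 2*50 + (-23) + 32 = 118

118 dB


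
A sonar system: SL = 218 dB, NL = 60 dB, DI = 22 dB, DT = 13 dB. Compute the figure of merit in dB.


167 dB


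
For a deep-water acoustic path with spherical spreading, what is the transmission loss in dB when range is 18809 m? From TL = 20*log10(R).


TL = 20*log10(18809) = 85.49

85.49 dB


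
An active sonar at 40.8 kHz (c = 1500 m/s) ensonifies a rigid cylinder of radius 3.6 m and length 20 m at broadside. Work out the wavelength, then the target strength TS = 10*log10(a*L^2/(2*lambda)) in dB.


Step 1: lambda = c/f = 1500/40800 = 0.03676 m
Step 2: TS = 10*log10(a*L^2/(2*lambda)) = 10*log10(3.6*20^2/(2*0.03676)) = 42.92

42.92 dB


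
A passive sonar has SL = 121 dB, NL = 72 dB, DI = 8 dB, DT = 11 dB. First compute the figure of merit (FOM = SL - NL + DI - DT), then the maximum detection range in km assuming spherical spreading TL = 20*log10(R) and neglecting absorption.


Step 1: FOM = SL - NL + DI - DT = 121 - 72 + 8 - 11 = 46 dB
Step 2: at max range FOM = TL = 20*log10(R), so R = 10^(46/20) = 199.53 m = 0.2 km

0.2 km


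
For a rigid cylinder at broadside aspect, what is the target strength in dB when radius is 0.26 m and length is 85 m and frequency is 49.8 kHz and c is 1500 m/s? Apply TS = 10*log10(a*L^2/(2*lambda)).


lambda = 1500/49800 = 0.03012 m
TS = 10*log10(0.26*85^2/(2*0.03012)) = 44.94

44.94 dB


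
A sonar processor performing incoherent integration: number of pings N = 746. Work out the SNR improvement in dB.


Gain = 5*log10(746) = 14.36

14.36 dB


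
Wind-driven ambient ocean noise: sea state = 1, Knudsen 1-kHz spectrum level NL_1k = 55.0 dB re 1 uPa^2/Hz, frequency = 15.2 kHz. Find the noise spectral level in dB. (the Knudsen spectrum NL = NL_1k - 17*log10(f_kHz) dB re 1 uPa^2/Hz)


NL = NL_1k - 17*log10(f_kHz) = 55.0 - 17*log10(15.2) = 55.0 - (20.09) = 34.91

34.91 dB


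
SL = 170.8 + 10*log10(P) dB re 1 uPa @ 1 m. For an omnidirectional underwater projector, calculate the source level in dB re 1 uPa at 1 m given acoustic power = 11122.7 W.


SL = 170.8 + 10*log10(11122.7) = 170.8 + 40.46 = 211.26

211.26 dB


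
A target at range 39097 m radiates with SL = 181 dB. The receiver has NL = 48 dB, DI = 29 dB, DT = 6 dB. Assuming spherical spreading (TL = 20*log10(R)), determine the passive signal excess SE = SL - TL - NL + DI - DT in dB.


Step 1: TL = 20*log10(39097) = 91.84 dB
Step 2: SE = 181 - 91.84 - 48 + 29 - 6 = 64.16

64.16 dB


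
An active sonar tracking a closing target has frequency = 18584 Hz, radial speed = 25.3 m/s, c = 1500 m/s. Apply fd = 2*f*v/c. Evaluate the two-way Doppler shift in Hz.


fd = 2*f*v/c = 2 * 18584 * 25.3 / 1500 = 626.9

626.9 Hz
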